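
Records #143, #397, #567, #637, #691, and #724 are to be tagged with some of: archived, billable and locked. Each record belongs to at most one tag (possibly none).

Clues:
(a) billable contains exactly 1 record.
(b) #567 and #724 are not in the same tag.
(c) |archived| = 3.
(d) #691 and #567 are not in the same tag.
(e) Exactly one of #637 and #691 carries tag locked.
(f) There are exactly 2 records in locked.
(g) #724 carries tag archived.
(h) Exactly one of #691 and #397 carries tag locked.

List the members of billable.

billable = {#567}

From (g): #724 ∈ archived.
(b): #567 ∉ archived.
Suppose #143 ∈ billable: no assignment then satisfies all the clues, so #143 ∉ billable.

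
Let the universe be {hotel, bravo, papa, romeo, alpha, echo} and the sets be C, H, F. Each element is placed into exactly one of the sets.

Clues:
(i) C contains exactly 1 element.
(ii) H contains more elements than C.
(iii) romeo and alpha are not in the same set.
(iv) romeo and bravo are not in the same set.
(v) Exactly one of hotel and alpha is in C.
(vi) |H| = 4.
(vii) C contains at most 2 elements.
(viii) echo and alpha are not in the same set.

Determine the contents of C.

C = {alpha}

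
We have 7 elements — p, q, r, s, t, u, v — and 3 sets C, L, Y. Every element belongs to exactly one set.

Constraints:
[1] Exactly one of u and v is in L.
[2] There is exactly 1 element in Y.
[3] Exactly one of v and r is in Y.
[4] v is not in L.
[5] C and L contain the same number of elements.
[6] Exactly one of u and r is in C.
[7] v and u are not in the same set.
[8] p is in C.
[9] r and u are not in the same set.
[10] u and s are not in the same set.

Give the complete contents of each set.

C = {p, r, s}; L = {q, t, u}; Y = {v}

From (4): v ∉ L.
From (8): p ∈ C.
(1) (exactly one): u ∈ L.
(6) (exactly one): r ∈ C.
(10): s ∉ L.
(3) (exactly one): v ∈ Y.
(2): Y already has 1, so the rest are out.
Only one set left: s ∈ C.
Suppose q ∈ C: no assignment then satisfies all the clues, so q ∉ C.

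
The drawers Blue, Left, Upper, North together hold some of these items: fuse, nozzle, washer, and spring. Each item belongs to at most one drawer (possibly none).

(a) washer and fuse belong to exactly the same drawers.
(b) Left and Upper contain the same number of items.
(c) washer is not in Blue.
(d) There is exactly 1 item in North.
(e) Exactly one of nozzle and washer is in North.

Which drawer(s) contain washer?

washer: none

From (c): washer ∉ Blue.
(a): fuse matches washer: fuse ∉ Blue.
Suppose washer ∈ Left: no assignment then satisfies all the clues, so washer ∉ Left.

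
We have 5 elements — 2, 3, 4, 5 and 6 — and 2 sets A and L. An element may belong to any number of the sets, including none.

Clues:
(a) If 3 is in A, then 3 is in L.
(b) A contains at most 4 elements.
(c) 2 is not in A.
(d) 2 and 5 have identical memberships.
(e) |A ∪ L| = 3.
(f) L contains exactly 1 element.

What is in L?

L = {3}

From (c): 2 ∉ A.
(d): 5 matches 2: 5 ∉ A.
Suppose 2 ∈ L: no assignment then satisfies all the clues, so 2 ∉ L.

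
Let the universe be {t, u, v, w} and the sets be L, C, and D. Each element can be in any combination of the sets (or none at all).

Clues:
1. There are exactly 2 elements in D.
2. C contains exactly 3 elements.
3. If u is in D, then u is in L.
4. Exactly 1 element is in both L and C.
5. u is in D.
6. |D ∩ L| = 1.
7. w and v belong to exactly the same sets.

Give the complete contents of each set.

L = {u}; C = {u, v, w}; D = {t, u}

From (5): u ∈ D.
(3): u ∈ L.
Suppose t ∈ L: no assignment then satisfies all the clues, so t ∉ L.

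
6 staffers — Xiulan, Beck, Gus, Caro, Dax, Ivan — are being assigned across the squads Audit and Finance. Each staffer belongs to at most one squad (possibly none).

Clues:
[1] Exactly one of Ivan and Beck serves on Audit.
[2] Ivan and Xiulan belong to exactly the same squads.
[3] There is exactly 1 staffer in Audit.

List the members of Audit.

Audit = {Beck}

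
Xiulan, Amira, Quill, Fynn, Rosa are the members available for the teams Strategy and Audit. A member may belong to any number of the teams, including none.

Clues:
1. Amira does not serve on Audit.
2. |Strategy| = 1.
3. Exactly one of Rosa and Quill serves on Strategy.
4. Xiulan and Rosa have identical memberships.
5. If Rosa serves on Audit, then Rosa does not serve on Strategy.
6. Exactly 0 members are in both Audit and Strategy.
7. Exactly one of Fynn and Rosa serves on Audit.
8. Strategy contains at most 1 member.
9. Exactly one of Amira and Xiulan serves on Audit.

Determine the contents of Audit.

From (1): Amira ∉ Audit.
(9) (exactly one): Xiulan ∈ Audit.
(4): Rosa matches Xiulan: Rosa ∈ Audit.
(5): Rosa ∉ Strategy.
(7) (exactly one): Fynn ∉ Audit.
(3) (exactly one): Quill ∈ Strategy.
(4): Xiulan matches Rosa: Xiulan ∉ Strategy.
(8): Strategy already has 1, so the rest are out.
Suppose Quill ∈ Audit: no assignment then satisfies all the clues, so Quill ∉ Audit.

Audit = {Rosa, Xiulan}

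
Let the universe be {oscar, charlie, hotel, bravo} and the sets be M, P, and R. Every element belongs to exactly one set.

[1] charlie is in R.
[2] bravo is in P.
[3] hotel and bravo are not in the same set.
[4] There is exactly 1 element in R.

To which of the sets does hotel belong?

From (1): charlie ∈ R.
From (2): bravo ∈ P.
(3): hotel ∉ P.
(4): R already has 1, so the rest are out.
Only one set left: hotel ∈ M.

hotel: M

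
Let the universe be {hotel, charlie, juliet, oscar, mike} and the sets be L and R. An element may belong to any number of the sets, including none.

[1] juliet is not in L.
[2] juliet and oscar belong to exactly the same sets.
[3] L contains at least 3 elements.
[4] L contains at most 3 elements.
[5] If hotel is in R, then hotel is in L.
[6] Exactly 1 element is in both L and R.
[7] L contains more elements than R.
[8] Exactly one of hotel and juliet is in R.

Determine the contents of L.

L = {charlie, hotel, mike}

From (1): juliet ∉ L.
(2): oscar matches juliet: oscar ∉ L.
(3): only 3 candidates remain for L, so all are in.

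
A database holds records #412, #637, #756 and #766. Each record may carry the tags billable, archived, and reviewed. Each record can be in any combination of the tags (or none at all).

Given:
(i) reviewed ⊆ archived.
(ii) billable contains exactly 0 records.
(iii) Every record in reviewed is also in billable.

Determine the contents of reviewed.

reviewed = {}

(ii): billable already has 0, so the rest are out.
(iii) contrapositive: #412 ∉ reviewed.
(iii) contrapositive: #637 ∉ reviewed.
(iii) contrapositive: #756 ∉ reviewed.
(iii) contrapositive: #766 ∉ reviewed.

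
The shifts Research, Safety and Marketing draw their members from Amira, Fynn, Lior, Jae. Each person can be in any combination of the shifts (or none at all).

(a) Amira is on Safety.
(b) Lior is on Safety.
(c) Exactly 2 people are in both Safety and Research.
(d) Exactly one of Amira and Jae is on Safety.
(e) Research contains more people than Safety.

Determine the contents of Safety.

Safety = {Amira, Lior}

From (a): Amira ∈ Safety.
From (b): Lior ∈ Safety.
(d) (exactly one): Jae ∉ Safety.
Suppose Fynn ∈ Safety: no assignment then satisfies all the clues, so Fynn ∉ Safety.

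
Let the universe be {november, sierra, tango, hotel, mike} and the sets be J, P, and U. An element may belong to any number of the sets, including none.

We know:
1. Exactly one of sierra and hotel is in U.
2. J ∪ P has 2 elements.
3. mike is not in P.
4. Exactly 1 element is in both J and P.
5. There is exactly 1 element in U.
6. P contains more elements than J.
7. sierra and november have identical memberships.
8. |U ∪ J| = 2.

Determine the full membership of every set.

From (3): mike ∉ P.
Suppose november ∈ J: no assignment then satisfies all the clues, so november ∉ J.

J = {tango}; P = {hotel, tango}; U = {hotel}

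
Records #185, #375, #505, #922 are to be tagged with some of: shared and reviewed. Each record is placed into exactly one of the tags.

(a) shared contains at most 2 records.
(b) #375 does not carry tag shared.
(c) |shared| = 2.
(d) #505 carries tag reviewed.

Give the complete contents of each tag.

From (b): #375 ∉ shared.
From (d): #505 ∈ reviewed.
(c): only 2 candidates remain for shared, so all are in.
Only one tag left: #375 ∈ reviewed.

shared = {#185, #922}; reviewed = {#375, #505}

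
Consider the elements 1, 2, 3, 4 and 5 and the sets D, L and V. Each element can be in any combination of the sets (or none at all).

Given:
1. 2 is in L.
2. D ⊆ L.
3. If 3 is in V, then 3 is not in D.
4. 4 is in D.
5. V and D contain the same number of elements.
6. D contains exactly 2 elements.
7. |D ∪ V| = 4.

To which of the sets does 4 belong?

4: D, L

From (1): 2 ∈ L.
From (4): 4 ∈ D.
(2) with 4 ∈ D: 4 ∈ L.
Suppose 4 ∈ V: no assignment then satisfies all the clues, so 4 ∉ V.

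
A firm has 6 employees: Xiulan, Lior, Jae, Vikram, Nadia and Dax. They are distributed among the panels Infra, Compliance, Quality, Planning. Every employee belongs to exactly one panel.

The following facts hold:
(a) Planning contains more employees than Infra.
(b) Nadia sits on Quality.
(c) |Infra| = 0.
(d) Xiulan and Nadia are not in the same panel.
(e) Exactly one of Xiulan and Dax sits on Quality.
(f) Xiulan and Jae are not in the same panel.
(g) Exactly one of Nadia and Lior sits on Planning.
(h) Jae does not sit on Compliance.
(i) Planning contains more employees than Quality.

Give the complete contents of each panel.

Infra = {}; Compliance = {Xiulan}; Quality = {Dax, Nadia}; Planning = {Jae, Lior, Vikram}

From (b): Nadia ∈ Quality.
From (h): Jae ∉ Compliance.
(c): Infra already has 0, so the rest are out.
(d): Xiulan ∉ Quality.
(e) (exactly one): Dax ∈ Quality.
(g) (exactly one): Lior ∈ Planning.
Suppose Xiulan ∉ Compliance: no assignment then satisfies all the clues, so Xiulan ∈ Compliance.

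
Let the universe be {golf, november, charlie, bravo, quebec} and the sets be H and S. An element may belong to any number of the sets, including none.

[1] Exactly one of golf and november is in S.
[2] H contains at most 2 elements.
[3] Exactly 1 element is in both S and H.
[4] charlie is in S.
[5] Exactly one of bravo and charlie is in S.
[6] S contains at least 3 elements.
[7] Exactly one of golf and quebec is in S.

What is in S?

S = {charlie, november, quebec}

From (4): charlie ∈ S.
(5) (exactly one): bravo ∉ S.
Suppose golf ∈ S: no assignment then satisfies all the clues, so golf ∉ S.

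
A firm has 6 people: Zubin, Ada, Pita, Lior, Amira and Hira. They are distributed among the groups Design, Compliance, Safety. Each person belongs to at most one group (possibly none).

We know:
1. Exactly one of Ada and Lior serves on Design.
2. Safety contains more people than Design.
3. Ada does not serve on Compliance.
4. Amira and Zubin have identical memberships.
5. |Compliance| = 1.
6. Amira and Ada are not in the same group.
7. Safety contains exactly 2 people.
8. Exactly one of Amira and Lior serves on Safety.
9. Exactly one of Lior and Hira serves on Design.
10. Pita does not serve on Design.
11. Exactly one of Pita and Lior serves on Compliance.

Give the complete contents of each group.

Design = {Lior}; Compliance = {Pita}; Safety = {Amira, Zubin}

From (3): Ada ∉ Compliance.
From (10): Pita ∉ Design.
Suppose Zubin ∈ Design: no assignment then satisfies all the clues, so Zubin ∉ Design.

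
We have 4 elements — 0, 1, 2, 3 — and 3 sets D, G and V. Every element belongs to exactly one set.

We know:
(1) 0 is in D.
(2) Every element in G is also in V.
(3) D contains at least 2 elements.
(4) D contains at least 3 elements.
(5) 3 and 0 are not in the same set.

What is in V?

V = {3}

From (1): 0 ∈ D.
(5): 3 ∉ D.
(4): only 3 candidates remain for D, so all are in.
Suppose 3 ∉ V: no assignment then satisfies all the clues, so 3 ∈ V.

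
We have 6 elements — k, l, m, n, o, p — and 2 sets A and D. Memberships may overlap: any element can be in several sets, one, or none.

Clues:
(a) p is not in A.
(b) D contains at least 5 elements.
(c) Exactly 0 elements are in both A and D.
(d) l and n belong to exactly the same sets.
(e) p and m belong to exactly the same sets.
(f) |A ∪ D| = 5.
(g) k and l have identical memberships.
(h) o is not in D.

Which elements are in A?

A = {}

From (a): p ∉ A.
From (h): o ∉ D.
(b): only 5 candidates remain for D, so all are in.
(e): m matches p: m ∉ A.
Suppose k ∈ A: no assignment then satisfies all the clues, so k ∉ A.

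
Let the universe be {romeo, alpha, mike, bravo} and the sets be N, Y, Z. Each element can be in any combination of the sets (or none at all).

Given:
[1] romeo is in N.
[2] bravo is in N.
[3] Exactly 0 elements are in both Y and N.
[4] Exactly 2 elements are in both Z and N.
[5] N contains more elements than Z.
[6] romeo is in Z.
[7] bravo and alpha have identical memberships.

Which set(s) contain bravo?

bravo: N

From (1): romeo ∈ N.
From (2): bravo ∈ N.
From (6): romeo ∈ Z.
(7): alpha matches bravo: alpha ∈ N.
Suppose bravo ∈ Y: no assignment then satisfies all the clues, so bravo ∉ Y.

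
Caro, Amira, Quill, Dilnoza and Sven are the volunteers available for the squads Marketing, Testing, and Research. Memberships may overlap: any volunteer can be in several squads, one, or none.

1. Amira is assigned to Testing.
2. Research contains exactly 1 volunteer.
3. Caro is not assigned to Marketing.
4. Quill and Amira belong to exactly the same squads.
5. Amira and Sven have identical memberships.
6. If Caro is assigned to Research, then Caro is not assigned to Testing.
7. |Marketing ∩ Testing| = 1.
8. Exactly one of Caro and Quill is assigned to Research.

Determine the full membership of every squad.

Marketing = {Dilnoza}; Testing = {Amira, Dilnoza, Quill, Sven}; Research = {Caro}

From (1): Amira ∈ Testing.
From (3): Caro ∉ Marketing.
(4): Quill matches Amira: Quill ∈ Testing.
(5): Sven matches Amira: Sven ∈ Testing.
Suppose Caro ∈ Testing: no assignment then satisfies all the clues, so Caro ∉ Testing.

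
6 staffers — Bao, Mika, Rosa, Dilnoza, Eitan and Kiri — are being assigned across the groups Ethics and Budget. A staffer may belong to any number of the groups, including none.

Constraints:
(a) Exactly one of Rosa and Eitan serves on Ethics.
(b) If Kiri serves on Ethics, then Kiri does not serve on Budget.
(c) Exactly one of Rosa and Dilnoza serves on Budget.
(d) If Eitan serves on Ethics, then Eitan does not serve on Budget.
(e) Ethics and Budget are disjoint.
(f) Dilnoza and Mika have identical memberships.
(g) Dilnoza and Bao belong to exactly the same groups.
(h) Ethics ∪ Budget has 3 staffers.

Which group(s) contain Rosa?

Rosa: Budget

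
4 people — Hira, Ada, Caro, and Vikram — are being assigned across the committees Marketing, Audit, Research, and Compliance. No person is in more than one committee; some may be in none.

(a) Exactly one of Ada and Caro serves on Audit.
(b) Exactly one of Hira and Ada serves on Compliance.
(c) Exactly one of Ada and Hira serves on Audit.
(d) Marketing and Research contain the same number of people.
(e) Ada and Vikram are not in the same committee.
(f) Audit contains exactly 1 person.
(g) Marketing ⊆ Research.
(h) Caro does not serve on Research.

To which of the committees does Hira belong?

Hira: Compliance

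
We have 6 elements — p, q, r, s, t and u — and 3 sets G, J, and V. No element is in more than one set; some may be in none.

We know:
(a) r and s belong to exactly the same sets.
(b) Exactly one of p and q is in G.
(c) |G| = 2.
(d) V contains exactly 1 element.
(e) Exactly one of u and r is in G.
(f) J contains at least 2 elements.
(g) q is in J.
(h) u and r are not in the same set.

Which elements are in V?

V = {t}

From (g): q ∈ J.
(b) (exactly one): p ∈ G.
Suppose r ∈ V: no assignment then satisfies all the clues, so r ∉ V.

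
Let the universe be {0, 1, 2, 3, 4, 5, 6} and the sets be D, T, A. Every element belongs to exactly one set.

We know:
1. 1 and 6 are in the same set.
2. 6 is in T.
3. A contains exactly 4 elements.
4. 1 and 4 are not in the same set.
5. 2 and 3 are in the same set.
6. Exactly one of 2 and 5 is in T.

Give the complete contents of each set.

D = {}; T = {1, 5, 6}; A = {0, 2, 3, 4}

From (2): 6 ∈ T.
(1): 1 matches 6: 1 ∉ D.
(1): 1 matches 6: 1 ∈ T.
(4): 4 ∉ T.
Suppose 0 ∈ D: no assignment then satisfies all the clues, so 0 ∉ D.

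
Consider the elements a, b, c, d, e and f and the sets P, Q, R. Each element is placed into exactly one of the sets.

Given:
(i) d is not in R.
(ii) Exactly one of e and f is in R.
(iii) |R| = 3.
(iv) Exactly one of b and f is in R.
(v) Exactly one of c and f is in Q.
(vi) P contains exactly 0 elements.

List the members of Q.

Q = {a, d, f}

From (i): d ∉ R.
(vi): P already has 0, so the rest are out.
Only one set left: d ∈ Q.
Suppose a ∉ Q: no assignment then satisfies all the clues, so a ∈ Q.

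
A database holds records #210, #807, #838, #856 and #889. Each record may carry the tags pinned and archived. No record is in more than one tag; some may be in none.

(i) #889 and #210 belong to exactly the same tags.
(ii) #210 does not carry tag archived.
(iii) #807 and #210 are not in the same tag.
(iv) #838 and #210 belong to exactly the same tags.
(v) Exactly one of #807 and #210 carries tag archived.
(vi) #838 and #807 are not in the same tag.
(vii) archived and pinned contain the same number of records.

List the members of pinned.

pinned = {#856}

From (ii): #210 ∉ archived.
(i): #889 matches #210: #889 ∉ archived.
(iv): #838 matches #210: #838 ∉ archived.
(v) (exactly one): #807 ∈ archived.
Suppose #210 ∈ pinned: no assignment then satisfies all the clues, so #210 ∉ pinned.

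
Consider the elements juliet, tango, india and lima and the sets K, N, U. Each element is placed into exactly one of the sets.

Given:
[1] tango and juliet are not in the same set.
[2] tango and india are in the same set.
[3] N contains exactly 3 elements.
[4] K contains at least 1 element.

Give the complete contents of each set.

K = {juliet}; N = {india, lima, tango}; U = {}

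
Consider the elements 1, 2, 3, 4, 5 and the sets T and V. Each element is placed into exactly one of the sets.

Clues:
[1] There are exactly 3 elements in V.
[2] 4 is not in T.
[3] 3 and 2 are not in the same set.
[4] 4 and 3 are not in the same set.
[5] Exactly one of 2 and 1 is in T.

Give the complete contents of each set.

T = {1, 3}; V = {2, 4, 5}

From (2): 4 ∉ T.
Only one set left: 4 ∈ V.
(4): 3 ∉ V.
Only one set left: 3 ∈ T.
(3): 2 ∉ T.
(5) (exactly one): 1 ∈ T.
Only one set left: 2 ∈ V.
(1): only 3 candidates remain for V, so all are in.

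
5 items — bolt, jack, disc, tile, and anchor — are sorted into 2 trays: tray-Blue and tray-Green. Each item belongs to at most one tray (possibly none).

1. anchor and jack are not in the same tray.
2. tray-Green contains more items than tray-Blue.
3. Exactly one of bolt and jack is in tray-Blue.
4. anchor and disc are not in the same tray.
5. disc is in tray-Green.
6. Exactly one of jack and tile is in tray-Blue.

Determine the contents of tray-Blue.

From (5): disc ∈ tray-Green.
(4): anchor ∉ tray-Green.
Suppose bolt ∈ tray-Blue: no assignment then satisfies all the clues, so bolt ∉ tray-Blue.

tray-Blue = {jack}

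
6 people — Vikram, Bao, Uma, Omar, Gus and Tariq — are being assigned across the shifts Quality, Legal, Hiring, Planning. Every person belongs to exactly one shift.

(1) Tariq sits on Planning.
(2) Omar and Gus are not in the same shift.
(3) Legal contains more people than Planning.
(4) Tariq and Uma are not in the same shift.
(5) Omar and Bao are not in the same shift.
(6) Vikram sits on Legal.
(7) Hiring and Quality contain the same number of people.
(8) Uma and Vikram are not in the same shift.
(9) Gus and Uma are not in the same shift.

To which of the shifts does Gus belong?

Gus: Legal

From (1): Tariq ∈ Planning.
From (6): Vikram ∈ Legal.
(4): Uma ∉ Planning.
(8): Uma ∉ Legal.
Suppose Gus ∈ Quality: no assignment then satisfies all the clues, so Gus ∉ Quality.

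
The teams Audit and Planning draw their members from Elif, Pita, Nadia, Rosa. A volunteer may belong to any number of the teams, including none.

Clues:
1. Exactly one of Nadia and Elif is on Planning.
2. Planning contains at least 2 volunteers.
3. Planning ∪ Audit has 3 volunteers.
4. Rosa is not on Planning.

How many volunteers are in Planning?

2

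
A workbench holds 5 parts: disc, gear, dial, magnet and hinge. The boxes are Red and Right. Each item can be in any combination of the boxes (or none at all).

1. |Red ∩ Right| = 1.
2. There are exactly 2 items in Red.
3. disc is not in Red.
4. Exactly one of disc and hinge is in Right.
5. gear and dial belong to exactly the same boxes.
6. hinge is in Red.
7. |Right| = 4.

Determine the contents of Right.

Right = {dial, disc, gear, magnet}

From (3): disc ∉ Red.
From (6): hinge ∈ Red.
Suppose disc ∉ Right: no assignment then satisfies all the clues, so disc ∈ Right.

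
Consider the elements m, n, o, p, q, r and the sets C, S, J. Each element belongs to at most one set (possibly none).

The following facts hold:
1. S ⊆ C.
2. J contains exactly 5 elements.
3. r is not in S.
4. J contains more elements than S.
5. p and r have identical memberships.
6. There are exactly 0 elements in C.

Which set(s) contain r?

r: J

From (3): r ∉ S.
(5): p matches r: p ∉ S.
(6): C already has 0, so the rest are out.
(1) contrapositive: m ∉ S.
(1) contrapositive: n ∉ S.
(1) contrapositive: o ∉ S.
(1) contrapositive: q ∉ S.
Suppose r ∉ J: no assignment then satisfies all the clues, so r ∈ J.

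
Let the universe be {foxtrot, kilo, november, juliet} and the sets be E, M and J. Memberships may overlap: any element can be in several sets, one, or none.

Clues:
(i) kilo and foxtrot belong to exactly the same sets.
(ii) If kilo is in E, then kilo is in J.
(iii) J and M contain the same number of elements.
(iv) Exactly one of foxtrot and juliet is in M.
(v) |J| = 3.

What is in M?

M = {foxtrot, kilo, november}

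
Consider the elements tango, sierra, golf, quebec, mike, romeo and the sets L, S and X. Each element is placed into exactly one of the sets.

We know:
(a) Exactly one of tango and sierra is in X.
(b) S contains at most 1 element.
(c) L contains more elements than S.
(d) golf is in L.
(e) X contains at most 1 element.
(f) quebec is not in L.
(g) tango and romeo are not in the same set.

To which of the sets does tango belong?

tango: X

From (d): golf ∈ L.
From (f): quebec ∉ L.
Suppose tango ∈ L: no assignment then satisfies all the clues, so tango ∉ L.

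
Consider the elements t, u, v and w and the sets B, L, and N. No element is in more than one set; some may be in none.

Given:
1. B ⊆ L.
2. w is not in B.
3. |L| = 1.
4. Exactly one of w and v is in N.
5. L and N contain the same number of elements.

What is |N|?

From (2): w ∉ B.
Suppose t ∈ B: no assignment then satisfies all the clues, so t ∉ B.

1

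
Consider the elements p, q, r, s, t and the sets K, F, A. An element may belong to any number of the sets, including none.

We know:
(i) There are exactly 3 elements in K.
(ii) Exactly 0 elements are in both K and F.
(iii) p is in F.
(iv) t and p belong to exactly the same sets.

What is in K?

K = {q, r, s}

From (iii): p ∈ F.
(iv): t matches p: t ∈ F.
Suppose p ∈ K: no assignment then satisfies all the clues, so p ∉ K.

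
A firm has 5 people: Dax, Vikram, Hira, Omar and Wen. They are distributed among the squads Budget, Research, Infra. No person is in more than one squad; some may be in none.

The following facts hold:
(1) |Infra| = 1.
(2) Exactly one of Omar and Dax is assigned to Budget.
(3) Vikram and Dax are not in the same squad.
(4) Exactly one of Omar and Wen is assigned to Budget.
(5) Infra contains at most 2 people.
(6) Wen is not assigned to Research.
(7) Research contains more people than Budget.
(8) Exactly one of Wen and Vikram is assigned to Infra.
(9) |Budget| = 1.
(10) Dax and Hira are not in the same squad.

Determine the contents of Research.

Research = {Hira, Vikram}

From (6): Wen ∉ Research.
Suppose Dax ∈ Research: no assignment then satisfies all the clues, so Dax ∉ Research.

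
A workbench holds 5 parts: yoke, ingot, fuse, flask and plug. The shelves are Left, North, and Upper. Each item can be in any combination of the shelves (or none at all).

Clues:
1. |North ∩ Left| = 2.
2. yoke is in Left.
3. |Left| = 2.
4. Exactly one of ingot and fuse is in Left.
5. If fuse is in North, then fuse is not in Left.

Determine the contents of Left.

Left = {ingot, yoke}

From (2): yoke ∈ Left.
Suppose ingot ∉ Left: no assignment then satisfies all the clues, so ingot ∈ Left.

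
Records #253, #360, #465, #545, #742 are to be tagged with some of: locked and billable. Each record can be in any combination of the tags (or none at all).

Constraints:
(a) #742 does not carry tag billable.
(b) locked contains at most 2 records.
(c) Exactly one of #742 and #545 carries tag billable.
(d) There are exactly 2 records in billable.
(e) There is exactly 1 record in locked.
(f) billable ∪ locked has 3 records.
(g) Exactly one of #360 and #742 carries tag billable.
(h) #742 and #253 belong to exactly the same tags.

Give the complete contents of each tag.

locked = {#465}; billable = {#360, #545}

From (a): #742 ∉ billable.
(c) (exactly one): #545 ∈ billable.
(g) (exactly one): #360 ∈ billable.
(h): #253 matches #742: #253 ∉ billable.
(d): billable already has 2, so the rest are out.
Suppose #253 ∈ locked: no assignment then satisfies all the clues, so #253 ∉ locked.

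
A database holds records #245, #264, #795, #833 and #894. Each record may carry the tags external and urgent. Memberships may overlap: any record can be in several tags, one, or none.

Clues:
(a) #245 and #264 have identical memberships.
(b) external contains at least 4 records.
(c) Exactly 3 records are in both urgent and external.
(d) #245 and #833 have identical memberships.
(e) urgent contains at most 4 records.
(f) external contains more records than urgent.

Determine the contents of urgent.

urgent = {#245, #264, #833}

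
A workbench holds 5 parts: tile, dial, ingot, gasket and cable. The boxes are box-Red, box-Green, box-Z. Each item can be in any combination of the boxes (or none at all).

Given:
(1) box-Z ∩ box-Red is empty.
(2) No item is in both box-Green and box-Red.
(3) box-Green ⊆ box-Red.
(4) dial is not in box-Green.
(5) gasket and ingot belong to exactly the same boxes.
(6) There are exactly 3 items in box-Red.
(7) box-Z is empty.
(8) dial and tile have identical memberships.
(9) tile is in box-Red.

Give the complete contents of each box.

box-Red = {cable, dial, tile}; box-Green = {}; box-Z = {}

From (4): dial ∉ box-Green.
From (9): tile ∈ box-Red.
(1) (disjoint): tile ∉ box-Z.
(2) (disjoint): tile ∉ box-Green.
(7): box-Z already has 0, so the rest are out.
(8): dial matches tile: dial ∈ box-Red.
Suppose ingot ∈ box-Red: no assignment then satisfies all the clues, so ingot ∉ box-Red.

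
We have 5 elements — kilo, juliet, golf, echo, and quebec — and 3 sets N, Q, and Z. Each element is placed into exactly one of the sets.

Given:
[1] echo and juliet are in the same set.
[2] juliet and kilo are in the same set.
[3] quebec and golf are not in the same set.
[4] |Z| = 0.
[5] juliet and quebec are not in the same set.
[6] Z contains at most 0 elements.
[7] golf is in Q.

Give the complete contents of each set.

From (7): golf ∈ Q.
(3): quebec ∉ Q.
(4): Z already has 0, so the rest are out.
Only one set left: quebec ∈ N.
(5): juliet ∉ N.
Only one set left: juliet ∈ Q.
(1): echo matches juliet: echo ∉ N.
(1): echo matches juliet: echo ∈ Q.
(2): kilo matches juliet: kilo ∉ N.
(2): kilo matches juliet: kilo ∈ Q.

N = {quebec}; Q = {echo, golf, juliet, kilo}; Z = {}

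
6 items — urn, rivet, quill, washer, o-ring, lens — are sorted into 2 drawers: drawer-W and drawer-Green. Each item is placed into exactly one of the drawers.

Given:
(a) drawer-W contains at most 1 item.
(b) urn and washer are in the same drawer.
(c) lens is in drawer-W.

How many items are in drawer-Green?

From (c): lens ∈ drawer-W.
(a): drawer-W already has 1, so the rest are out.
Only one drawer left: urn ∈ drawer-Green.
Only one drawer left: rivet ∈ drawer-Green.
Only one drawer left: quill ∈ drawer-Green.
Only one drawer left: washer ∈ drawer-Green.
Only one drawer left: o-ring ∈ drawer-Green.

5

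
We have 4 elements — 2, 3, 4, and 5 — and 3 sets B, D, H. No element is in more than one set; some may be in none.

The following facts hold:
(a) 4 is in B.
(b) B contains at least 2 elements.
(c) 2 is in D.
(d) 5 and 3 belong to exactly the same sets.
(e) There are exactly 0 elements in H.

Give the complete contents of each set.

B = {3, 4, 5}; D = {2}; H = {}

From (a): 4 ∈ B.
From (c): 2 ∈ D.
(e): H already has 0, so the rest are out.
Suppose 3 ∉ B: no assignment then satisfies all the clues, so 3 ∈ B.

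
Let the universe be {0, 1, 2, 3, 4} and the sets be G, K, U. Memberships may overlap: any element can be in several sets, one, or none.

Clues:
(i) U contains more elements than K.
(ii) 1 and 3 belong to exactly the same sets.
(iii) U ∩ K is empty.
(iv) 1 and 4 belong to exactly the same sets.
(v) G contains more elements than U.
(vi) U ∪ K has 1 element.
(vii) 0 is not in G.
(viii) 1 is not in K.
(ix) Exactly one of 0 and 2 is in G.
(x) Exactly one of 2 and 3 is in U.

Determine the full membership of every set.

G = {1, 2, 3, 4}; K = {}; U = {2}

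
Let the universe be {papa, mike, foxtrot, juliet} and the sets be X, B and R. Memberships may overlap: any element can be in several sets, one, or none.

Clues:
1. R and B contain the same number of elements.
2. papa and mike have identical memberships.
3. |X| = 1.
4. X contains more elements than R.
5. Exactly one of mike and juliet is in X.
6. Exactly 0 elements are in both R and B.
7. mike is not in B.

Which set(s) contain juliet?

juliet: X

From (7): mike ∉ B.
(2): papa matches mike: papa ∉ B.
Suppose juliet ∉ X: no assignment then satisfies all the clues, so juliet ∈ X.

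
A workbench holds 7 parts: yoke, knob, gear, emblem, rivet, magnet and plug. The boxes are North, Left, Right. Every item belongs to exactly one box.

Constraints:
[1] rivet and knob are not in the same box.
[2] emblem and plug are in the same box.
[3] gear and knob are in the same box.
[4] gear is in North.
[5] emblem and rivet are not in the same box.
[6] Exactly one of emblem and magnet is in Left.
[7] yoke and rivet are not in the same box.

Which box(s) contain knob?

knob: North

From (4): gear ∈ North.
(3): knob matches gear: knob ∈ North.
(1): rivet ∉ North.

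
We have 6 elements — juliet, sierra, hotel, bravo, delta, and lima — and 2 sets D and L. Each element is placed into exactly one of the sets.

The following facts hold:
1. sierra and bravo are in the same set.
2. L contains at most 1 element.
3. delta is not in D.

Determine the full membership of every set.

D = {bravo, hotel, juliet, lima, sierra}; L = {delta}

From (3): delta ∉ D.
Only one set left: delta ∈ L.
(2): L already has 1, so the rest are out.
Only one set left: juliet ∈ D.
Only one set left: sierra ∈ D.
Only one set left: hotel ∈ D.
Only one set left: bravo ∈ D.
Only one set left: lima ∈ D.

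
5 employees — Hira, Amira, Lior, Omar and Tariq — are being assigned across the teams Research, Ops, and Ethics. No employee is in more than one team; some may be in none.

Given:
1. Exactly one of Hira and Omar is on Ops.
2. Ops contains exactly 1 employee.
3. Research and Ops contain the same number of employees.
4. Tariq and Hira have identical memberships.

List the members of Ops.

Ops = {Omar}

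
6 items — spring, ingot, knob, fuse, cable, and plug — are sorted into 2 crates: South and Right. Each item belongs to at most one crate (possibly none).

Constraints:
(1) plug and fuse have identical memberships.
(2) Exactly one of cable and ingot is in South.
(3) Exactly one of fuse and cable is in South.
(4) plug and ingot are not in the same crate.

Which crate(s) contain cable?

cable: South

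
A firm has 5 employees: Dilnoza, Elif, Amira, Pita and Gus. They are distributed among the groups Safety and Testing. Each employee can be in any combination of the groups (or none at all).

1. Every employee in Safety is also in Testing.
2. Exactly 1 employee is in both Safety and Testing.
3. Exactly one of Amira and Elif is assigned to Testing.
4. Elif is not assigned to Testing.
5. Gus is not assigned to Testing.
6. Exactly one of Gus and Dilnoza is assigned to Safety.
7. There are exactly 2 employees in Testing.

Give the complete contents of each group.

From (4): Elif ∉ Testing.
From (5): Gus ∉ Testing.
(1) contrapositive: Elif ∉ Safety.
(1) contrapositive: Gus ∉ Safety.
(3) (exactly one): Amira ∈ Testing.
(6) (exactly one): Dilnoza ∈ Safety.
(1) with Dilnoza ∈ Safety: Dilnoza ∈ Testing.
(7): Testing already has 2, so the rest are out.
(1) contrapositive: Pita ∉ Safety.
Suppose Amira ∈ Safety: no assignment then satisfies all the clues, so Amira ∉ Safety.

Safety = {Dilnoza}; Testing = {Amira, Dilnoza}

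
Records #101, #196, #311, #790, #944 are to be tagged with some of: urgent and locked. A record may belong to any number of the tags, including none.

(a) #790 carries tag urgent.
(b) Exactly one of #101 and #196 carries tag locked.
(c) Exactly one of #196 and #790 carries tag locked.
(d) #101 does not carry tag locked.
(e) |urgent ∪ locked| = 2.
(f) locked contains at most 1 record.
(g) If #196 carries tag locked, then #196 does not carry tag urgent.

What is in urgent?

urgent = {#790}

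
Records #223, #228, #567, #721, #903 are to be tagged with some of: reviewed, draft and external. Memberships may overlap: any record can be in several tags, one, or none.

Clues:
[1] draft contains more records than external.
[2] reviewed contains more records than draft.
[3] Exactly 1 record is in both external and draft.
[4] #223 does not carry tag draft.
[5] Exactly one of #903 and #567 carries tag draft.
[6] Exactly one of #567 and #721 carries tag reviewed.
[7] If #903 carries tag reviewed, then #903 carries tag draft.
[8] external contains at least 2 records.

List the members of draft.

draft = {#228, #721, #903}

From (4): #223 ∉ draft.
Suppose #228 ∉ draft: no assignment then satisfies all the clues, so #228 ∈ draft.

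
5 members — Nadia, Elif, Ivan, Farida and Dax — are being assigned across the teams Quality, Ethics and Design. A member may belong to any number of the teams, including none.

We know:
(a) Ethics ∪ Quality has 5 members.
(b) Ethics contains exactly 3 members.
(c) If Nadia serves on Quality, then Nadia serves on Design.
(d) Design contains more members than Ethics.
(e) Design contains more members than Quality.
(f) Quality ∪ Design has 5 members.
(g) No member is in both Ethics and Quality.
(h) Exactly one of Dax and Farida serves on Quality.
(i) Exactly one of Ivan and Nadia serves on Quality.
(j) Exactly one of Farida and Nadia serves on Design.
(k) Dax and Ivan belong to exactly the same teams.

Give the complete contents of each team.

Quality = {Farida, Nadia}; Ethics = {Dax, Elif, Ivan}; Design = {Dax, Elif, Ivan, Nadia}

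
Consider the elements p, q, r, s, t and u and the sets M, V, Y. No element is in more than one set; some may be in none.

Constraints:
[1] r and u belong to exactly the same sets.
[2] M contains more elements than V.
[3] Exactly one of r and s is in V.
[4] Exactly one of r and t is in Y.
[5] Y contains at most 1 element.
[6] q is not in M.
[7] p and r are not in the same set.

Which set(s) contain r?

r: M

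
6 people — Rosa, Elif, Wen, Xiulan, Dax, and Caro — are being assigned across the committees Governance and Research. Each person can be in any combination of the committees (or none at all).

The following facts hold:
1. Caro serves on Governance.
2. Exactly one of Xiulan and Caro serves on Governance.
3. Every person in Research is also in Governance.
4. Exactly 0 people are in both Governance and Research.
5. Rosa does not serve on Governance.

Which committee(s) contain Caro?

From (1): Caro ∈ Governance.
From (5): Rosa ∉ Governance.
(2) (exactly one): Xiulan ∉ Governance.
(3) contrapositive: Rosa ∉ Research.
(3) contrapositive: Xiulan ∉ Research.
Suppose Caro ∈ Research: no assignment then satisfies all the clues, so Caro ∉ Research.

Caro: Governance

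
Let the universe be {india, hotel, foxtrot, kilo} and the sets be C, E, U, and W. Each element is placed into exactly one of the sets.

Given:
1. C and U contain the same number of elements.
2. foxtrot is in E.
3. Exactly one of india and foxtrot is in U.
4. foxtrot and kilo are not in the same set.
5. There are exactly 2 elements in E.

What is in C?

C = {kilo}

From (2): foxtrot ∈ E.
(3) (exactly one): india ∈ U.
(4): kilo ∉ E.
(5): only 2 candidates remain for E, so all are in.
Suppose kilo ∉ C: no assignment then satisfies all the clues, so kilo ∈ C.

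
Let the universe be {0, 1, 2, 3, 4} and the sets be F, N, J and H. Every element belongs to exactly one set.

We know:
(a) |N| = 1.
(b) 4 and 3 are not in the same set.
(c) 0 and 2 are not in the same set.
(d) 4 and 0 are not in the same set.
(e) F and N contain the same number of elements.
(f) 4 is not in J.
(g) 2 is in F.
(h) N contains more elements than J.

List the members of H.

H = {0, 1, 3}

From (f): 4 ∉ J.
From (g): 2 ∈ F.
(c): 0 ∉ F.
Suppose 0 ∉ H: no assignment then satisfies all the clues, so 0 ∈ H.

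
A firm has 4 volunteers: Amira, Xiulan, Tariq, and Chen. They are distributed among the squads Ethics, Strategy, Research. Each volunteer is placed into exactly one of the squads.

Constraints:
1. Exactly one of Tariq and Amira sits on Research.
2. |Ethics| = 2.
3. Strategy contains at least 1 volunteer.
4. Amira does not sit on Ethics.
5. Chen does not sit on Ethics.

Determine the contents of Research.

From (4): Amira ∉ Ethics.
From (5): Chen ∉ Ethics.
(2): only 2 candidates remain for Ethics, so all are in.
(1) (exactly one): Amira ∈ Research.
(3): only 1 candidates remain for Strategy, so all are in.

Research = {Amira}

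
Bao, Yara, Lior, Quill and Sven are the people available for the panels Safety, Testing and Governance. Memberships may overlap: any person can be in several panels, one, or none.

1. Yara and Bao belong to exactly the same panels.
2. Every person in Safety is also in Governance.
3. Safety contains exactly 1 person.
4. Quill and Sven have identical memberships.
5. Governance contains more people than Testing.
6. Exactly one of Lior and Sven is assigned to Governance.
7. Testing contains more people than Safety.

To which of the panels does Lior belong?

Lior: Governance, Safety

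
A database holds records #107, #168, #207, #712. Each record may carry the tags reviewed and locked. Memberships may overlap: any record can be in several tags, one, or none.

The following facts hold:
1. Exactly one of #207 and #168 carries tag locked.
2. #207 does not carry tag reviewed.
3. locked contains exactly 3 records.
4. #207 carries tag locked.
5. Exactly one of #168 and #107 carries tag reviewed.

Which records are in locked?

From (2): #207 ∉ reviewed.
From (4): #207 ∈ locked.
(1) (exactly one): #168 ∉ locked.
(3): only 3 candidates remain for locked, so all are in.

locked = {#107, #207, #712}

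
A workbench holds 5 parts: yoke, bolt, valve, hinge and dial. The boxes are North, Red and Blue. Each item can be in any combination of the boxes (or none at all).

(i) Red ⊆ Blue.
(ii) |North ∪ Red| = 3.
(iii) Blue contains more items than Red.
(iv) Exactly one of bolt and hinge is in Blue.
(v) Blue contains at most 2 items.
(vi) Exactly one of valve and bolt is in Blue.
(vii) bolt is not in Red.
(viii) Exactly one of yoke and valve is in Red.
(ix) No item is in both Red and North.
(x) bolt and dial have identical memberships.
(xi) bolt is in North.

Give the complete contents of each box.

North = {bolt, dial}; Red = {valve}; Blue = {hinge, valve}

From (vii): bolt ∉ Red.
From (xi): bolt ∈ North.
(x): dial matches bolt: dial ∈ North.
(x): dial matches bolt: dial ∉ Red.
Suppose yoke ∈ North: no assignment then satisfies all the clues, so yoke ∉ North.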